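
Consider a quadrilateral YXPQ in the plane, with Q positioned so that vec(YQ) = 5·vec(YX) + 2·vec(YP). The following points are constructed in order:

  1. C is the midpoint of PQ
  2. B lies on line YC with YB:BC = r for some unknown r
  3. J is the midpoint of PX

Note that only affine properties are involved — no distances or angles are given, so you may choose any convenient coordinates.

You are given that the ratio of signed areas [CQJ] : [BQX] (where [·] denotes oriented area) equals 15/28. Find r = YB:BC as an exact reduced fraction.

Assign Y = (0, 0), X = (1, 0), P = (0, 1), Q = (5, 2) — the answer is frame-independent, so this choice is without loss of generality.
1. C is the midpoint of PQ ⇒ C = (5/2, 3/2)
2. With YB:BC = r, write λ = r/(r+1) so B = Y + λ·(C−Y); B is affine-linear in λ
3. J is the midpoint of PX ⇒ J = (1/2, 1/2)
Every point depending on B is an affine combination of B and λ-independent points, so each such coordinate is linear in λ; the λ² term in each signed area is a multiple of (C−Y)×(C−Y) = 0, so 2·[CQJ] and 2·[BQX] are each linear in λ. Evaluating at λ=0 and λ=1:
  2·[CQJ] = -3/2,   2·[BQX] = −λ − 2
So [CQJ]:[BQX] = (-3/2) / (−λ − 2). Setting this equal to 15/28:
  -3/2 = 15/28·(−λ − 2)  ⇒  λ = 4/5
Then r = λ/(1−λ) = (4/5)/(1/5) = 4. Check: with r = 4, B = (2, 6/5) and [CQJ]:[BQX] = 15/28 as required.

r = 4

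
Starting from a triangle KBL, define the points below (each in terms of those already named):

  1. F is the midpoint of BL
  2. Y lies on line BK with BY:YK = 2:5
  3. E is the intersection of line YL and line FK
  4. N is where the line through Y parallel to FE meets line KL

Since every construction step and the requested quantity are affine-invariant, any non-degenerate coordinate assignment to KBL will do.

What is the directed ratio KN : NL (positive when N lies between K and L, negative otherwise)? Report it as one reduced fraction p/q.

Assign K = (0, 0), B = (1, 0), L = (0, 1) — the answer is frame-independent, so this choice is without loss of generality.
1. F is the midpoint of BL ⇒ F = (1/2, 1/2)
2. Y lies on line BK with BY:YK = 2:5 ⇒ Y = (5/7, 0)
3. E is the intersection of line YL and line FK ⇒ E = (5/12, 5/12)
4. N is where the line through Y parallel to FE meets line KL ⇒ N = (0, -5/7)
N = K + t·(L−K) with t = -5/7, so KN:NL = t:(1−t) = -5/7:12/7

KN:NL = -5/12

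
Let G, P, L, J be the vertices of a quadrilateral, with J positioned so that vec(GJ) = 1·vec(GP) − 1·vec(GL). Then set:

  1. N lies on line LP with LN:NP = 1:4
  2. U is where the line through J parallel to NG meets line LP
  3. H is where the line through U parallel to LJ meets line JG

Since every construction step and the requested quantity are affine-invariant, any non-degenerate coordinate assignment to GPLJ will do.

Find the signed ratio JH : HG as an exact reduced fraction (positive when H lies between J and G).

JH:HG = -6/11

Choose coordinates G = (0, 0), P = (1, 0), L = (0, 1), J = (1, -1).
1. N lies on line LP with LN:NP = 1:4 ⇒ N = (1/5, 4/5)
2. U is where the line through J parallel to NG meets line LP ⇒ U = (6/5, -1/5)
3. H is where the line through U parallel to LJ meets line JG ⇒ H = (11/5, -11/5)
H = J + t·(G−J) with t = -6/5, so JH:HG = t:(1−t) = -6/5:11/5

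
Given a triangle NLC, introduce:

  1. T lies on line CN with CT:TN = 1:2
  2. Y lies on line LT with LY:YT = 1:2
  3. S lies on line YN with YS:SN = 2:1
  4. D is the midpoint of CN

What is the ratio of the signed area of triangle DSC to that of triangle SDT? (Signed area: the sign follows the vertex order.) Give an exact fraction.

Choose coordinates N = (0, 0), L = (1, 0), C = (0, 1).
1. T lies on line CN with CT:TN = 1:2 ⇒ T = (0, 2/3)
2. Y lies on line LT with LY:YT = 1:2 ⇒ Y = (2/3, 2/9)
3. S lies on line YN with YS:SN = 2:1 ⇒ S = (2/9, 2/27)
4. D is the midpoint of CN ⇒ D = (0, 1/2)
2·[DSC] = 1/9, 2·[SDT] = -1/27
[DSC]:[SDT] = 1/9:-1/27 = -3

[DSC]:[SDT] = -3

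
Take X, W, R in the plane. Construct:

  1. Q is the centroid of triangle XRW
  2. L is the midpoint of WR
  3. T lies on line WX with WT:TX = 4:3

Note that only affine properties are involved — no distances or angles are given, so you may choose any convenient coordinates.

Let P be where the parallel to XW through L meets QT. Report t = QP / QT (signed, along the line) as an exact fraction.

Assign X = (0, 0), W = (1, 0), R = (0, 1) — the answer is frame-independent, so this choice is without loss of generality.
1. Q is the centroid of triangle XRW ⇒ Q = (1/3, 1/3)
2. L is the midpoint of WR ⇒ L = (1/2, 1/2)
3. T lies on line WX with WT:TX = 4:3 ⇒ T = (3/7, 0)
through L parallel to XW: direction (1, 0); meets QT at P = (2/7, 1/2)
P = Q + t·(T−Q) with t = -1/2

t = -1/2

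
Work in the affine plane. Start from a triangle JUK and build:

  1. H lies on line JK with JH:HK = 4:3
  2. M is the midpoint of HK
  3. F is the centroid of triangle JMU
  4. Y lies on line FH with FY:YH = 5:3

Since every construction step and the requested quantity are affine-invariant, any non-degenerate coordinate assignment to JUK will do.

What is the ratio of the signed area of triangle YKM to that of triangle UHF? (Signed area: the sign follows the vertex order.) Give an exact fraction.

[YKM]:[UHF] = 9/40

Set J = (0, 0), U = (1, 0), K = (0, 1); any affine frame gives the same invariant.
1. H lies on line JK with JH:HK = 4:3 ⇒ H = (0, 4/7)
2. M is the midpoint of HK ⇒ M = (0, 11/14)
3. F is the centroid of triangle JMU ⇒ F = (1/3, 11/42)
4. Y lies on line FH with FY:YH = 5:3 ⇒ Y = (1/8, 51/112)
2·[YKM] = 3/112, 2·[UHF] = 5/42
[YKM]:[UHF] = 3/112:5/42 = 9/40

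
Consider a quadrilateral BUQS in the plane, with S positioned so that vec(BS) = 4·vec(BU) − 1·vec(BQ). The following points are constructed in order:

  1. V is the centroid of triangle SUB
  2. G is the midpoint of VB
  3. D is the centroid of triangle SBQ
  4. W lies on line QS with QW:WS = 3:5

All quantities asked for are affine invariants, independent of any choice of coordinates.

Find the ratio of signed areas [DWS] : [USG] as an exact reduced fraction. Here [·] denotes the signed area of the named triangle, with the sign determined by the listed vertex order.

[DWS]:[USG] = 5/4

Set B = (0, 0), U = (1, 0), Q = (0, 1), S = (4, -1); any affine frame gives the same invariant.
1. V is the centroid of triangle SUB ⇒ V = (5/3, -1/3)
2. G is the midpoint of VB ⇒ G = (5/6, -1/6)
3. D is the centroid of triangle SBQ ⇒ D = (4/3, 0)
4. W lies on line QS with QW:WS = 3:5 ⇒ W = (3/2, 1/4)
2·[DWS] = -5/6, 2·[USG] = -2/3
[DWS]:[USG] = -5/6:-2/3 = 5/4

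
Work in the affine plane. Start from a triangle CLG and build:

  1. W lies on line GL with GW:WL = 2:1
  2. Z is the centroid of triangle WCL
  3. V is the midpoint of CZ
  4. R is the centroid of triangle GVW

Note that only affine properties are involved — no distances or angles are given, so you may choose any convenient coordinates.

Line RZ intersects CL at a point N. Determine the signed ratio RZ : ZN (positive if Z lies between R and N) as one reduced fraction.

Set C = (0, 0), L = (1, 0), G = (0, 1); any affine frame gives the same invariant.
1. W lies on line GL with GW:WL = 2:1 ⇒ W = (2/3, 1/3)
2. Z is the centroid of triangle WCL ⇒ Z = (5/9, 1/9)
3. V is the midpoint of CZ ⇒ V = (5/18, 1/18)
4. R is the centroid of triangle GVW ⇒ R = (17/54, 25/54)
line RZ meets CL at N = (12/19, 0)
Z = R + t·(N−R) with t = 19/25, so RZ:ZN = 19/25:6/25

RZ:ZN = 19/6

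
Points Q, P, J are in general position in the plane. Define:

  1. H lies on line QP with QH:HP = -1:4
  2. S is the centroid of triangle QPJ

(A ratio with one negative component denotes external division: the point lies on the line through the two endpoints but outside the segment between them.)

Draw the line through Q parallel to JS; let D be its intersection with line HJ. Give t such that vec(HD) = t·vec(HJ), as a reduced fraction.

t = 2/5

Choose coordinates Q = (0, 0), P = (1, 0), J = (0, 1).
1. H lies on line QP with QH:HP = -1:4 ⇒ H = (-1/3, 0)
2. S is the centroid of triangle QPJ ⇒ S = (1/3, 1/3)
through Q parallel to JS: direction (1/3, -2/3); meets HJ at D = (-1/5, 2/5)
D = H + t·(J−H) with t = 2/5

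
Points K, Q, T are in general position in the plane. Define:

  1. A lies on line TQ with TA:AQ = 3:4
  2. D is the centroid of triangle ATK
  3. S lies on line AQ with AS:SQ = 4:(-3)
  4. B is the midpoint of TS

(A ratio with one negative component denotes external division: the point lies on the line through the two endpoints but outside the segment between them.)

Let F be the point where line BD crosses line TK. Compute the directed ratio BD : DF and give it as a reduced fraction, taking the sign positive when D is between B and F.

BD:DF = 17/2

Work in coordinates with K = (0, 0), Q = (1, 0), T = (0, 1).
1. A lies on line TQ with TA:AQ = 3:4 ⇒ A = (3/7, 4/7)
2. D is the centroid of triangle ATK ⇒ D = (1/7, 11/21)
3. S lies on line AQ with AS:SQ = 4:(-3) ⇒ S = (19/7, -12/7)
4. B is the midpoint of TS ⇒ B = (19/14, -5/14)
line BD meets TK at F = (0, 32/51)
D = B + t·(F−B) with t = 17/19, so BD:DF = 17/19:2/19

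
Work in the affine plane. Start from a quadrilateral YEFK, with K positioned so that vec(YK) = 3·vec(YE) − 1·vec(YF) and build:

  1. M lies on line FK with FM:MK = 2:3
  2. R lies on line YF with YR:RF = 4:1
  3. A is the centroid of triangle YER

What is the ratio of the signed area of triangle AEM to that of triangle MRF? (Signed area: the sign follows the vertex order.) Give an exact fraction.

[AEM]:[MRF] = -7/9

Set Y = (0, 0), E = (1, 0), F = (0, 1), K = (3, -1); any affine frame gives the same invariant.
1. M lies on line FK with FM:MK = 2:3 ⇒ M = (6/5, 1/5)
2. R lies on line YF with YR:RF = 4:1 ⇒ R = (0, 4/5)
3. A is the centroid of triangle YER ⇒ A = (1/3, 4/15)
2·[AEM] = 14/75, 2·[MRF] = -6/25
[AEM]:[MRF] = 14/75:-6/25 = -7/9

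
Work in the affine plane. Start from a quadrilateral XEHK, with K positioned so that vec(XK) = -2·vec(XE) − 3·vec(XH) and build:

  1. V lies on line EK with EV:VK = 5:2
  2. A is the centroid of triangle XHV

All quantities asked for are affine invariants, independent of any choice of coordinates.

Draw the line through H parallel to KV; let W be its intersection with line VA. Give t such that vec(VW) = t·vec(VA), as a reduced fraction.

t = 2

Set X = (0, 0), E = (1, 0), H = (0, 1), K = (-2, -3); any affine frame gives the same invariant.
1. V lies on line EK with EV:VK = 5:2 ⇒ V = (-8/7, -15/7)
2. A is the centroid of triangle XHV ⇒ A = (-8/21, -8/21)
through H parallel to KV: direction (6/7, 6/7); meets VA at W = (8/21, 29/21)
W = V + t·(A−V) with t = 2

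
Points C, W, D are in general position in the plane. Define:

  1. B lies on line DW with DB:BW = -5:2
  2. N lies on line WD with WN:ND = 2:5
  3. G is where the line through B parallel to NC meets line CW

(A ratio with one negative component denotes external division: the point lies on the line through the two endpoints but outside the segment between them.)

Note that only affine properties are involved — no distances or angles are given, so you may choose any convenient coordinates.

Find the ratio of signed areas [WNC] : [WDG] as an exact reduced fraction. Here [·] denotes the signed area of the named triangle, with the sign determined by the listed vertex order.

Assign C = (0, 0), W = (1, 0), D = (0, 1) — the answer is frame-independent, so this choice is without loss of generality.
1. B lies on line DW with DB:BW = -5:2 ⇒ B = (5/3, -2/3)
2. N lies on line WD with WN:ND = 2:5 ⇒ N = (5/7, 2/7)
3. G is where the line through B parallel to NC meets line CW ⇒ G = (10/3, 0)
2·[WNC] = 2/7, 2·[WDG] = -7/3
[WNC]:[WDG] = 2/7:-7/3 = -6/49

[WNC]:[WDG] = -6/49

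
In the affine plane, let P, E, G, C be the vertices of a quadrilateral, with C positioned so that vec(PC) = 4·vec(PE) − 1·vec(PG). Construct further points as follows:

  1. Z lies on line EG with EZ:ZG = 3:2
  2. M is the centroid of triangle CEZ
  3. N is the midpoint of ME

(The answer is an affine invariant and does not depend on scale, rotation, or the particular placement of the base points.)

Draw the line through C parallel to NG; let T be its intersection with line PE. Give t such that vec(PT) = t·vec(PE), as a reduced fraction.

t = 43/16

Set P = (0, 0), E = (1, 0), G = (0, 1), C = (4, -1); any affine frame gives the same invariant.
1. Z lies on line EG with EZ:ZG = 3:2 ⇒ Z = (2/5, 3/5)
2. M is the centroid of triangle CEZ ⇒ M = (9/5, -2/15)
3. N is the midpoint of ME ⇒ N = (7/5, -1/15)
through C parallel to NG: direction (-7/5, 16/15); meets PE at T = (43/16, 0)
T = P + t·(E−P) with t = 43/16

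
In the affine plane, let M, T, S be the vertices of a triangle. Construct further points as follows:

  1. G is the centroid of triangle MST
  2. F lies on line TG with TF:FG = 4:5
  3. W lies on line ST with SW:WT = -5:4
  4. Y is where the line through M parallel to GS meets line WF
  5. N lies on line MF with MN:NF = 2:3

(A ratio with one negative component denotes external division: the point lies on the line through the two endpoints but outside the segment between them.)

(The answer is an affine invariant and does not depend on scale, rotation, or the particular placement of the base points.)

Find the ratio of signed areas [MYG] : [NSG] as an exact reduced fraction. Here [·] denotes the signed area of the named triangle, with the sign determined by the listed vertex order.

[MYG]:[NSG] = 108/17

Choose coordinates M = (0, 0), T = (1, 0), S = (0, 1).
1. G is the centroid of triangle MST ⇒ G = (1/3, 1/3)
2. F lies on line TG with TF:FG = 4:5 ⇒ F = (19/27, 4/27)
3. W lies on line ST with SW:WT = -5:4 ⇒ W = (5, -4)
4. Y is where the line through M parallel to GS meets line WF ⇒ Y = (-4/5, 8/5)
5. N lies on line MF with MN:NF = 2:3 ⇒ N = (38/135, 8/135)
2·[MYG] = -4/5, 2·[NSG] = -17/135
[MYG]:[NSG] = -4/5:-17/135 = 108/17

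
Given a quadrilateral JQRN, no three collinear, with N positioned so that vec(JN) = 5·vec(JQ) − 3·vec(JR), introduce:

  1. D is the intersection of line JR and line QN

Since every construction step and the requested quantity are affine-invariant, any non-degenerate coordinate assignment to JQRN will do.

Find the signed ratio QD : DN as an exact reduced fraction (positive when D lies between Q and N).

QD:DN = -1/5

Set J = (0, 0), Q = (1, 0), R = (0, 1), N = (5, -3); any affine frame gives the same invariant.
1. D is the intersection of line JR and line QN ⇒ D = (0, 3/4)
D = Q + t·(N−Q) with t = -1/4, so QD:DN = t:(1−t) = -1/4:5/4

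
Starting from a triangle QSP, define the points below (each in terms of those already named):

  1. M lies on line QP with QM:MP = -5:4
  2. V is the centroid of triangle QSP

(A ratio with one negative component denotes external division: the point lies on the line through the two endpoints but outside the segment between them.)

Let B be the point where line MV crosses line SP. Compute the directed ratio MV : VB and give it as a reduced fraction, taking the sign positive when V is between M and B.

Set Q = (0, 0), S = (1, 0), P = (0, 1); any affine frame gives the same invariant.
1. M lies on line QP with QM:MP = -5:4 ⇒ M = (0, 5)
2. V is the centroid of triangle QSP ⇒ V = (1/3, 1/3)
line MV meets SP at B = (4/13, 9/13)
V = M + t·(B−M) with t = 13/12, so MV:VB = 13/12:-1/12

MV:VB = -13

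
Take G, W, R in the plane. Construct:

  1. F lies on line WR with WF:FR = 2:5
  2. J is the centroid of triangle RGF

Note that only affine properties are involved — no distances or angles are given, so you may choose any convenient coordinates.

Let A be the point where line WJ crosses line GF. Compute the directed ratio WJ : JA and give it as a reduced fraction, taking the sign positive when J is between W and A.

Assign G = (0, 0), W = (1, 0), R = (0, 1) — the answer is frame-independent, so this choice is without loss of generality.
1. F lies on line WR with WF:FR = 2:5 ⇒ F = (5/7, 2/7)
2. J is the centroid of triangle RGF ⇒ J = (5/21, 3/7)
line WJ meets GF at A = (45/77, 18/77)
J = W + t·(A−W) with t = 11/6, so WJ:JA = 11/6:-5/6

WJ:JA = -11/5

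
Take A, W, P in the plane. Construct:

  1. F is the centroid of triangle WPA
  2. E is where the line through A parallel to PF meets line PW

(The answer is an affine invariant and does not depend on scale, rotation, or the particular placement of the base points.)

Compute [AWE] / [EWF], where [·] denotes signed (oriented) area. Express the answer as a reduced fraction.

[AWE]:[EWF] = -3

Work in coordinates with A = (0, 0), W = (1, 0), P = (0, 1).
1. F is the centroid of triangle WPA ⇒ F = (1/3, 1/3)
2. E is where the line through A parallel to PF meets line PW ⇒ E = (-1, 2)
2·[AWE] = 2, 2·[EWF] = -2/3
[AWE]:[EWF] = 2:-2/3 = -3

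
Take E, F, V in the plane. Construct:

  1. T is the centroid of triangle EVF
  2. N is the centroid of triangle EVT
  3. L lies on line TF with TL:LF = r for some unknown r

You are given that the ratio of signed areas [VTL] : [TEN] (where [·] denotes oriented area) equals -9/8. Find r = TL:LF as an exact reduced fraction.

r = 3/5

Assign E = (0, 0), F = (1, 0), V = (0, 1) — the answer is frame-independent, so this choice is without loss of generality.
1. T is the centroid of triangle EVF ⇒ T = (1/3, 1/3)
2. N is the centroid of triangle EVT ⇒ N = (1/9, 4/9)
3. With TL:LF = r, write λ = r/(r+1) so L = T + λ·(F−T); L is affine-linear in λ
Every point depending on L is an affine combination of L and λ-independent points, so each such coordinate is linear in λ; the λ² term in each signed area is a multiple of (F−T)×(F−T) = 0, so 2·[VTL] and 2·[TEN] are each linear in λ. Evaluating at λ=0 and λ=1:
  2·[VTL] = 1/3·λ,   2·[TEN] = -1/9
So [VTL]:[TEN] = (1/3·λ) / (-1/9). Setting this equal to -9/8:
  1/3·λ = -9/8·(-1/9)  ⇒  λ = 3/8
Then r = λ/(1−λ) = (3/8)/(5/8) = 3/5. Check: with r = 3/5, L = (7/12, 5/24) and [VTL]:[TEN] = -9/8 as required.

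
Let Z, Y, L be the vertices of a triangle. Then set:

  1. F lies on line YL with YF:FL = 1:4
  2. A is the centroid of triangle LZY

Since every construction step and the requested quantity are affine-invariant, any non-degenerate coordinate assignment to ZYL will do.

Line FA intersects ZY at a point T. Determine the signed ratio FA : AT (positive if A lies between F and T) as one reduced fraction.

FA:AT = -2/5

Choose coordinates Z = (0, 0), Y = (1, 0), L = (0, 1).
1. F lies on line YL with YF:FL = 1:4 ⇒ F = (4/5, 1/5)
2. A is the centroid of triangle LZY ⇒ A = (1/3, 1/3)
line FA meets ZY at T = (3/2, 0)
A = F + t·(T−F) with t = -2/3, so FA:AT = -2/3:5/3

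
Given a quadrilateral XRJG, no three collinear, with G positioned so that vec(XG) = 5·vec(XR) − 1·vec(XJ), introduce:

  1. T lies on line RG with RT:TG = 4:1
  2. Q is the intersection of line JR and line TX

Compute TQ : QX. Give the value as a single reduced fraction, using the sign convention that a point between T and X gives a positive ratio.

TQ:QX = 12/5

Work in coordinates with X = (0, 0), R = (1, 0), J = (0, 1), G = (5, -1).
1. T lies on line RG with RT:TG = 4:1 ⇒ T = (21/5, -4/5)
2. Q is the intersection of line JR and line TX ⇒ Q = (21/17, -4/17)
Q = T + t·(X−T) with t = 12/17, so TQ:QX = t:(1−t) = 12/17:5/17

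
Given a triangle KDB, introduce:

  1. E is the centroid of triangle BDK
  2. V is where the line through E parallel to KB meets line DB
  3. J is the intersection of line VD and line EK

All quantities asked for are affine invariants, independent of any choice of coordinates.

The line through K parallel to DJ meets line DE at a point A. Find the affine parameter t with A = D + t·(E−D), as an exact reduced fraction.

t = 3

Assign K = (0, 0), D = (1, 0), B = (0, 1) — the answer is frame-independent, so this choice is without loss of generality.
1. E is the centroid of triangle BDK ⇒ E = (1/3, 1/3)
2. V is where the line through E parallel to KB meets line DB ⇒ V = (1/3, 2/3)
3. J is the intersection of line VD and line EK ⇒ J = (1/2, 1/2)
through K parallel to DJ: direction (-1/2, 1/2); meets DE at A = (-1, 1)
A = D + t·(E−D) with t = 3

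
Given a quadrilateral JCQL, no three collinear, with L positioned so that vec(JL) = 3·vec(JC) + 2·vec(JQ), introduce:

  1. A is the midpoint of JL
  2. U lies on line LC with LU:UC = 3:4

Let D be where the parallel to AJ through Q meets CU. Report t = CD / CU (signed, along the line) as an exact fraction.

t = 35/8

Assign J = (0, 0), C = (1, 0), Q = (0, 1), L = (3, 2) — the answer is frame-independent, so this choice is without loss of generality.
1. A is the midpoint of JL ⇒ A = (3/2, 1)
2. U lies on line LC with LU:UC = 3:4 ⇒ U = (15/7, 8/7)
through Q parallel to AJ: direction (-3/2, -1); meets CU at D = (6, 5)
D = C + t·(U−C) with t = 35/8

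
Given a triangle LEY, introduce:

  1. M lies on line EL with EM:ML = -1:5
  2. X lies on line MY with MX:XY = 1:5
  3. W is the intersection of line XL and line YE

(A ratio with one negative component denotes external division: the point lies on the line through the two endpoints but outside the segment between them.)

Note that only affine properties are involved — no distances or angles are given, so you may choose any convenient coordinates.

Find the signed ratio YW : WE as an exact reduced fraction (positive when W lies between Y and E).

Choose coordinates L = (0, 0), E = (1, 0), Y = (0, 1).
1. M lies on line EL with EM:ML = -1:5 ⇒ M = (5/4, 0)
2. X lies on line MY with MX:XY = 1:5 ⇒ X = (25/24, 1/6)
3. W is the intersection of line XL and line YE ⇒ W = (25/29, 4/29)
W = Y + t·(E−Y) with t = 25/29, so YW:WE = t:(1−t) = 25/29:4/29

YW:WE = 25/4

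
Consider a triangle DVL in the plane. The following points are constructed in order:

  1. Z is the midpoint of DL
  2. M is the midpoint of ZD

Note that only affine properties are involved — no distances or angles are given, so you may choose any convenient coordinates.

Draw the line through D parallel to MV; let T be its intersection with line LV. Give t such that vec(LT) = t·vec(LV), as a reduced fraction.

Work in coordinates with D = (0, 0), V = (1, 0), L = (0, 1).
1. Z is the midpoint of DL ⇒ Z = (0, 1/2)
2. M is the midpoint of ZD ⇒ M = (0, 1/4)
through D parallel to MV: direction (1, -1/4); meets LV at T = (4/3, -1/3)
T = L + t·(V−L) with t = 4/3

t = 4/3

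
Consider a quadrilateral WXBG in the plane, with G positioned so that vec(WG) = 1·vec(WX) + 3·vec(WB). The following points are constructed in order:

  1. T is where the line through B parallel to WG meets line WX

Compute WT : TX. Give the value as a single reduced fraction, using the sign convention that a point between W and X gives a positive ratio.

Set W = (0, 0), X = (1, 0), B = (0, 1), G = (1, 3); any affine frame gives the same invariant.
1. T is where the line through B parallel to WG meets line WX ⇒ T = (-1/3, 0)
T = W + t·(X−W) with t = -1/3, so WT:TX = t:(1−t) = -1/3:4/3

WT:TX = -1/4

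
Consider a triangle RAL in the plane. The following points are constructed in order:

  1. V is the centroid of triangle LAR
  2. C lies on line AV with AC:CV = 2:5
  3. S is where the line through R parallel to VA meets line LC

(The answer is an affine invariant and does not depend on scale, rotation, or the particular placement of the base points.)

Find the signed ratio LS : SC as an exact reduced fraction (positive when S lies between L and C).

LS:SC = -2

Assign R = (0, 0), A = (1, 0), L = (0, 1) — the answer is frame-independent, so this choice is without loss of generality.
1. V is the centroid of triangle LAR ⇒ V = (1/3, 1/3)
2. C lies on line AV with AC:CV = 2:5 ⇒ C = (17/21, 2/21)
3. S is where the line through R parallel to VA meets line LC ⇒ S = (34/21, -17/21)
S = L + t·(C−L) with t = 2, so LS:SC = t:(1−t) = 2:-1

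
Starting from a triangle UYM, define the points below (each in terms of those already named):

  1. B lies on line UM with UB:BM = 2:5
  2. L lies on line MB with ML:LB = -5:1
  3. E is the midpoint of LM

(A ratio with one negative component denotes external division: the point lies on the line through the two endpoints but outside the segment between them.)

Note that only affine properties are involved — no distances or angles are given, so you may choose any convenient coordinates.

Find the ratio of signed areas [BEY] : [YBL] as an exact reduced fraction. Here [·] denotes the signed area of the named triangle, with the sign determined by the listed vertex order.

[BEY]:[YBL] = -3/2

Choose coordinates U = (0, 0), Y = (1, 0), M = (0, 1).
1. B lies on line UM with UB:BM = 2:5 ⇒ B = (0, 2/7)
2. L lies on line MB with ML:LB = -5:1 ⇒ L = (0, 3/28)
3. E is the midpoint of LM ⇒ E = (0, 31/56)
2·[BEY] = -15/56, 2·[YBL] = 5/28
[BEY]:[YBL] = -15/56:5/28 = -3/2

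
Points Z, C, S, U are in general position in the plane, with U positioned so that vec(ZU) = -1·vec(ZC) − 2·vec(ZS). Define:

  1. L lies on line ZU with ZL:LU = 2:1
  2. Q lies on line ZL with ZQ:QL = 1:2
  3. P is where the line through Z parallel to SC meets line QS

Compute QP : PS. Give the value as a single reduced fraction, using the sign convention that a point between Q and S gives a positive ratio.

Work in coordinates with Z = (0, 0), C = (1, 0), S = (0, 1), U = (-1, -2).
1. L lies on line ZU with ZL:LU = 2:1 ⇒ L = (-2/3, -4/3)
2. Q lies on line ZL with ZQ:QL = 1:2 ⇒ Q = (-2/9, -4/9)
3. P is where the line through Z parallel to SC meets line QS ⇒ P = (-2/15, 2/15)
P = Q + t·(S−Q) with t = 2/5, so QP:PS = t:(1−t) = 2/5:3/5

QP:PS = 2/3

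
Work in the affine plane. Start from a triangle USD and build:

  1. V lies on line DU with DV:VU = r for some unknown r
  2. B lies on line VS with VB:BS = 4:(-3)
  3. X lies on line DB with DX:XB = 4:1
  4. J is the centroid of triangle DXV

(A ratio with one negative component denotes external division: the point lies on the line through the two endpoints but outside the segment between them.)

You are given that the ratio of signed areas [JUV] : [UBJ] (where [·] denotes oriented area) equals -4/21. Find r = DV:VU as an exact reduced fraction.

r = 5/3

Assign U = (0, 0), S = (1, 0), D = (0, 1) — the answer is frame-independent, so this choice is without loss of generality.
1. With DV:VU = r, write λ = r/(r+1) so V = D + λ·(U−D); V is affine-linear in λ
2. B lies on line VS with VB:BS = 4:(-3) ⇒ B is an affine combination of earlier points and hence also affine-linear in λ
3. X lies on line DB with DX:XB = 4:1 ⇒ X is an affine combination of earlier points and hence also affine-linear in λ
4. J is the centroid of triangle DXV ⇒ J is an affine combination of earlier points and hence also affine-linear in λ
Every point depending on V is an affine combination of V and λ-independent points, so each such coordinate is linear in λ; the λ² term in each signed area is a multiple of (U−D)×(U−D) = 0, so 2·[JUV] and 2·[UBJ] are each linear in λ. Evaluating at λ=0 and λ=1:
  2·[JUV] = 16/15·λ − 16/15,   2·[UBJ] = -4/3·λ + 44/15
So [JUV]:[UBJ] = (16/15·λ − 16/15) / (-4/3·λ + 44/15). Setting this equal to -4/21:
  16/15·λ − 16/15 = -4/21·(-4/3·λ + 44/15)  ⇒  λ = 5/8
Then r = λ/(1−λ) = (5/8)/(3/8) = 5/3. Check: with r = 5/3, V = (0, 3/8) and [JUV]:[UBJ] = -4/21 as required.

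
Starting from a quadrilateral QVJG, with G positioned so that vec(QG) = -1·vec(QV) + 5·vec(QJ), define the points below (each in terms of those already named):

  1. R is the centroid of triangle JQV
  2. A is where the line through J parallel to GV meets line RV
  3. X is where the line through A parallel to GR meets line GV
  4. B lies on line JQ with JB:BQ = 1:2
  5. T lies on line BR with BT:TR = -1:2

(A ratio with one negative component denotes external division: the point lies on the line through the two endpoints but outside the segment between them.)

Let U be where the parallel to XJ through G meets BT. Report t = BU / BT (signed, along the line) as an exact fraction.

Choose coordinates Q = (0, 0), V = (1, 0), J = (0, 1), G = (-1, 5).
1. R is the centroid of triangle JQV ⇒ R = (1/3, 1/3)
2. A is where the line through J parallel to GV meets line RV ⇒ A = (1/4, 3/8)
3. X is where the line through A parallel to GR meets line GV ⇒ X = (-5/4, 45/8)
4. B lies on line JQ with JB:BQ = 1:2 ⇒ B = (0, 2/3)
5. T lies on line BR with BT:TR = -1:2 ⇒ T = (-1/3, 1)
through G parallel to XJ: direction (5/4, -37/8); meets BT at U = (19/81, 35/81)
U = B + t·(T−B) with t = -19/27

t = -19/27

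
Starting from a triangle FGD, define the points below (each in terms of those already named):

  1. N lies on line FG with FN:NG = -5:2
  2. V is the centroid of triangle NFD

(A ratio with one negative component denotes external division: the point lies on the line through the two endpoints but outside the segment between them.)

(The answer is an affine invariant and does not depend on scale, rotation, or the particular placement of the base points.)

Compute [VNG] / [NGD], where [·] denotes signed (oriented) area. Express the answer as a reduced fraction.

Work in coordinates with F = (0, 0), G = (1, 0), D = (0, 1).
1. N lies on line FG with FN:NG = -5:2 ⇒ N = (5/3, 0)
2. V is the centroid of triangle NFD ⇒ V = (5/9, 1/3)
2·[VNG] = -2/9, 2·[NGD] = -2/3
[VNG]:[NGD] = -2/9:-2/3 = 1/3

[VNG]:[NGD] = 1/3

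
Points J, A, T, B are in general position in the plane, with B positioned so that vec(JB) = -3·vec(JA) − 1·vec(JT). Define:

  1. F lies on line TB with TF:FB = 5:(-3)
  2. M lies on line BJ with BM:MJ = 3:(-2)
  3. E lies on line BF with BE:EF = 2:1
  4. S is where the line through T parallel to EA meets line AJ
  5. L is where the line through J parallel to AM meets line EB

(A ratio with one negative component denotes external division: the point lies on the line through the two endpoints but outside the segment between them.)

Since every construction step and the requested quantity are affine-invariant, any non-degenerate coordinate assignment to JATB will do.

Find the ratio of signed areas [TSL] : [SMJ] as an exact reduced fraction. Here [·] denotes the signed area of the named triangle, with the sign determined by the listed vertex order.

[TSL]:[SMJ] = -25/56

Assign J = (0, 0), A = (1, 0), T = (0, 1), B = (-3, -1) — the answer is frame-independent, so this choice is without loss of generality.
1. F lies on line TB with TF:FB = 5:(-3) ⇒ F = (-15/2, -4)
2. M lies on line BJ with BM:MJ = 3:(-2) ⇒ M = (6, 2)
3. E lies on line BF with BE:EF = 2:1 ⇒ E = (-6, -3)
4. S is where the line through T parallel to EA meets line AJ ⇒ S = (-7/3, 0)
5. L is where the line through J parallel to AM meets line EB ⇒ L = (-15/4, -3/2)
2·[TSL] = 25/12, 2·[SMJ] = -14/3
[TSL]:[SMJ] = 25/12:-14/3 = -25/56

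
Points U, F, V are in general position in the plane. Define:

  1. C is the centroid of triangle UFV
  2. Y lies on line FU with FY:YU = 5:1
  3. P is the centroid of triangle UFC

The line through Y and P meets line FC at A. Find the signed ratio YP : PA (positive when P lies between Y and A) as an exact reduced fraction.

YP:PA = 3/2

Choose coordinates U = (0, 0), F = (1, 0), V = (0, 1).
1. C is the centroid of triangle UFV ⇒ C = (1/3, 1/3)
2. Y lies on line FU with FY:YU = 5:1 ⇒ Y = (1/6, 0)
3. P is the centroid of triangle UFC ⇒ P = (4/9, 1/9)
line YP meets FC at A = (17/27, 5/27)
P = Y + t·(A−Y) with t = 3/5, so YP:PA = 3/5:2/5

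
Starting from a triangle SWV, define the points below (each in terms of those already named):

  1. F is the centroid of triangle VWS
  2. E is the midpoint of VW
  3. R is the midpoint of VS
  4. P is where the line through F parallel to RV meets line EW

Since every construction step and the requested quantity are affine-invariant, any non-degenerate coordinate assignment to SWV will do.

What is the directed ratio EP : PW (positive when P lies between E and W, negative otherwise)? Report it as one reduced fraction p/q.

Choose coordinates S = (0, 0), W = (1, 0), V = (0, 1).
1. F is the centroid of triangle VWS ⇒ F = (1/3, 1/3)
2. E is the midpoint of VW ⇒ E = (1/2, 1/2)
3. R is the midpoint of VS ⇒ R = (0, 1/2)
4. P is where the line through F parallel to RV meets line EW ⇒ P = (1/3, 2/3)
P = E + t·(W−E) with t = -1/3, so EP:PW = t:(1−t) = -1/3:4/3

EP:PW = -1/4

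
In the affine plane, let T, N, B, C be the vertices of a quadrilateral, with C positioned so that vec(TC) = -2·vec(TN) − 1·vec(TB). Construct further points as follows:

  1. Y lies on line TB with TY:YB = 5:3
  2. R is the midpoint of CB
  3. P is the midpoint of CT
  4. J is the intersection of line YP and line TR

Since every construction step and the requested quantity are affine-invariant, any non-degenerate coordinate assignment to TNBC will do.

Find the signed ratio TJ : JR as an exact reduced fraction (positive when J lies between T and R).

TJ:JR = 5/4

Set T = (0, 0), N = (1, 0), B = (0, 1), C = (-2, -1); any affine frame gives the same invariant.
1. Y lies on line TB with TY:YB = 5:3 ⇒ Y = (0, 5/8)
2. R is the midpoint of CB ⇒ R = (-1, 0)
3. P is the midpoint of CT ⇒ P = (-1, -1/2)
4. J is the intersection of line YP and line TR ⇒ J = (-5/9, 0)
J = T + t·(R−T) with t = 5/9, so TJ:JR = t:(1−t) = 5/9:4/9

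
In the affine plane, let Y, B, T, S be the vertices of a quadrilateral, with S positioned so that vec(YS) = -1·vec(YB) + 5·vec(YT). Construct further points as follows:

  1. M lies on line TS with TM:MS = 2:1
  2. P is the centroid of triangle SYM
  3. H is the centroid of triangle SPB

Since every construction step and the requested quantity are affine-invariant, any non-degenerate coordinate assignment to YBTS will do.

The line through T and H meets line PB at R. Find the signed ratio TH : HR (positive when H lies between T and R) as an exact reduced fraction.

TH:HR = -3

Choose coordinates Y = (0, 0), B = (1, 0), T = (0, 1), S = (-1, 5).
1. M lies on line TS with TM:MS = 2:1 ⇒ M = (-2/3, 11/3)
2. P is the centroid of triangle SYM ⇒ P = (-5/9, 26/9)
3. H is the centroid of triangle SPB ⇒ H = (-5/27, 71/27)
line TH meets PB at R = (-10/81, 169/81)
H = T + t·(R−T) with t = 3/2, so TH:HR = 3/2:-1/2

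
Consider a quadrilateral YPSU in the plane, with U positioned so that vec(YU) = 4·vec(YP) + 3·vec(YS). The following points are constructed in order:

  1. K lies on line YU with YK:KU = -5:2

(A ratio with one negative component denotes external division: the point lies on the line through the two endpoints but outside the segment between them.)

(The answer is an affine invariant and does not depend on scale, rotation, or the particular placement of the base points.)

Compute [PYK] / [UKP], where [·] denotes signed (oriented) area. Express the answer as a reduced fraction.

[PYK]:[UKP] = 5/2

Set Y = (0, 0), P = (1, 0), S = (0, 1), U = (4, 3); any affine frame gives the same invariant.
1. K lies on line YU with YK:KU = -5:2 ⇒ K = (20/3, 5)
2·[PYK] = -5, 2·[UKP] = -2
[PYK]:[UKP] = -5:-2 = 5/2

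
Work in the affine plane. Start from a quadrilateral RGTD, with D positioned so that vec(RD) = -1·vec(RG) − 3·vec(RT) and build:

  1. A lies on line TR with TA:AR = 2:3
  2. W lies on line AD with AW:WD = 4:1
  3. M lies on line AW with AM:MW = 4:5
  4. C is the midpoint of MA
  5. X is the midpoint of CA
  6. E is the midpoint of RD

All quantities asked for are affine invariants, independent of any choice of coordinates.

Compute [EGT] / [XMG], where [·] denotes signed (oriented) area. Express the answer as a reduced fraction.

[EGT]:[XMG] = 75/28

Assign R = (0, 0), G = (1, 0), T = (0, 1), D = (-1, -3) — the answer is frame-independent, so this choice is without loss of generality.
1. A lies on line TR with TA:AR = 2:3 ⇒ A = (0, 3/5)
2. W lies on line AD with AW:WD = 4:1 ⇒ W = (-4/5, -57/25)
3. M lies on line AW with AM:MW = 4:5 ⇒ M = (-16/45, -17/25)
4. C is the midpoint of MA ⇒ C = (-8/45, -1/25)
5. X is the midpoint of CA ⇒ X = (-4/45, 7/25)
6. E is the midpoint of RD ⇒ E = (-1/2, -3/2)
2·[EGT] = 3, 2·[XMG] = 28/25
[EGT]:[XMG] = 3:28/25 = 75/28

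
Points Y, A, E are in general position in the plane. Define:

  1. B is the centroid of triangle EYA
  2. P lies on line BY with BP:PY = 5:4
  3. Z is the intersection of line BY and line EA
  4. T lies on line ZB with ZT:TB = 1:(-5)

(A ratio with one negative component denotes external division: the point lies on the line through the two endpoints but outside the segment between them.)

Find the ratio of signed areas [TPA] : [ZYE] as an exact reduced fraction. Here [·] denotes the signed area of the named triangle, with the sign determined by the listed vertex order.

Work in coordinates with Y = (0, 0), A = (1, 0), E = (0, 1).
1. B is the centroid of triangle EYA ⇒ B = (1/3, 1/3)
2. P lies on line BY with BP:PY = 5:4 ⇒ P = (4/27, 4/27)
3. Z is the intersection of line BY and line EA ⇒ Z = (1/2, 1/2)
4. T lies on line ZB with ZT:TB = 1:(-5) ⇒ T = (13/24, 13/24)
2·[TPA] = 85/216, 2·[ZYE] = -1/2
[TPA]:[ZYE] = 85/216:-1/2 = -85/108

[TPA]:[ZYE] = -85/108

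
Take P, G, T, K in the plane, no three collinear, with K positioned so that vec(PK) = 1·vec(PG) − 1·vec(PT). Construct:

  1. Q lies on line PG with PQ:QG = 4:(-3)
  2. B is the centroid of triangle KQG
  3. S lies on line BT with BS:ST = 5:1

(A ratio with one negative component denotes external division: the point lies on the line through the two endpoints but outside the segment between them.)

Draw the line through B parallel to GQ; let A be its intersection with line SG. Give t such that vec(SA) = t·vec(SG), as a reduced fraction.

Assign P = (0, 0), G = (1, 0), T = (0, 1), K = (1, -1) — the answer is frame-independent, so this choice is without loss of generality.
1. Q lies on line PG with PQ:QG = 4:(-3) ⇒ Q = (4, 0)
2. B is the centroid of triangle KQG ⇒ B = (2, -1/3)
3. S lies on line BT with BS:ST = 5:1 ⇒ S = (1/3, 7/9)
through B parallel to GQ: direction (3, 0); meets SG at A = (9/7, -1/3)
A = S + t·(G−S) with t = 10/7

t = 10/7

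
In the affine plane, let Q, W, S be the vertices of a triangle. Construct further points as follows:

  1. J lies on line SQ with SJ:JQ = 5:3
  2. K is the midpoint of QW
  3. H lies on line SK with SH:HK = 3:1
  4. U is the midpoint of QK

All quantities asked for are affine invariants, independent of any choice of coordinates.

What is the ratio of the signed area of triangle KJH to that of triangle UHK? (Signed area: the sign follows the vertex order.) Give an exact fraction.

[KJH]:[UHK] = 5/4

Assign Q = (0, 0), W = (1, 0), S = (0, 1) — the answer is frame-independent, so this choice is without loss of generality.
1. J lies on line SQ with SJ:JQ = 5:3 ⇒ J = (0, 3/8)
2. K is the midpoint of QW ⇒ K = (1/2, 0)
3. H lies on line SK with SH:HK = 3:1 ⇒ H = (3/8, 1/4)
4. U is the midpoint of QK ⇒ U = (1/4, 0)
2·[KJH] = -5/64, 2·[UHK] = -1/16
[KJH]:[UHK] = -5/64:-1/16 = 5/4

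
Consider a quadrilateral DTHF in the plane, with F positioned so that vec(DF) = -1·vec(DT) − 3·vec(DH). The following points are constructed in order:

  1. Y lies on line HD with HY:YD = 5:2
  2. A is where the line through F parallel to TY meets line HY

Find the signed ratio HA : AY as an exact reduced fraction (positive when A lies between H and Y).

HA:AY = -6/5

Set D = (0, 0), T = (1, 0), H = (0, 1), F = (-1, -3); any affine frame gives the same invariant.
1. Y lies on line HD with HY:YD = 5:2 ⇒ Y = (0, 2/7)
2. A is where the line through F parallel to TY meets line HY ⇒ A = (0, -23/7)
A = H + t·(Y−H) with t = 6, so HA:AY = t:(1−t) = 6:-5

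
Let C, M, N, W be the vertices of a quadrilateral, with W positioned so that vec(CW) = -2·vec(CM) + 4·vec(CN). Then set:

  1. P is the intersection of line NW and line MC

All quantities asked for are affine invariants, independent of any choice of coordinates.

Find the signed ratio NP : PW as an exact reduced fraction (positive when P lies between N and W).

NP:PW = -1/4

Assign C = (0, 0), M = (1, 0), N = (0, 1), W = (-2, 4) — the answer is frame-independent, so this choice is without loss of generality.
1. P is the intersection of line NW and line MC ⇒ P = (2/3, 0)
P = N + t·(W−N) with t = -1/3, so NP:PW = t:(1−t) = -1/3:4/3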